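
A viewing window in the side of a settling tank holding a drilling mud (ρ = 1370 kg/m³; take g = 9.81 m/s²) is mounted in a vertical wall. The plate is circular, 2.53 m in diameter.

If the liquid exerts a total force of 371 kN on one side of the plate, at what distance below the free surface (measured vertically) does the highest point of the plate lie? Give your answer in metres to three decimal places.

d_top ≈ 4.226 m

γ = ρg = 1370 × 9.81 / 1000 = 13.4397 kN/m³.
A = π(1.265)² = 5.02726 m².
From F = γ·h_c·A, the centroid depth is h_c = 371/(13.4397 × 5.02726) = 5.49102 m.
The centroid is at the centre, 1.265 m below the top of the plate, so the highest point sits at h_top = 5.49102 − 1.265 = 4.22602 m below the surface.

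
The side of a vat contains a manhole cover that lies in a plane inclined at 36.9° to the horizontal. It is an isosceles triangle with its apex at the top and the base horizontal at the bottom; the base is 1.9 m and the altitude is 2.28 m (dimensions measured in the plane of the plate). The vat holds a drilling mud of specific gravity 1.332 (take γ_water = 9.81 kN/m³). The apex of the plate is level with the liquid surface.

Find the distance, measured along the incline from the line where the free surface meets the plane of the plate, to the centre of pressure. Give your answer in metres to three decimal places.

γ = 1.332 × 9.81 = 13.06692 kN/m³.
Let θ = 36.9° be the plate's angle to the horizontal; measure y along the incline from where the plane meets the free surface. Vertical depth h = y·sinθ with sinθ = 0.600420.
With the apex up, the centroid sits 2h/3 = 2 × 2.28/3 = 1.52 m below the apex, so y_c = 1.52 m and h_c = 1.52 × 0.600420 = 0.912638 m.
A = ½ × 1.9 × 2.28 = 2.166 m².
Resultant F = γ·h_c·A = 13.06692 × 0.912638 × 2.166 = 25.8303 kN.
I_c = b·h³/36 = 1.9 × 2.28³/36 = 0.625541 m⁴.
Centre of pressure: y_p = y_c + I_c/(y_c·A) = 1.52 + 0.625541/(1.52 × 2.166) = 1.52 + 0.19 = 1.71 m along the plane.

y_p = 1.710 m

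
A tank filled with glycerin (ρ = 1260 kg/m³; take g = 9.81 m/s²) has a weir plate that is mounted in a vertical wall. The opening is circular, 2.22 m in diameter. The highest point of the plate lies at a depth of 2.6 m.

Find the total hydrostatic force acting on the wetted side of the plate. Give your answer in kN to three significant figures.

γ = ρg = 1260 × 9.81 / 1000 = 12.3606 kN/m³.
The centroid is at the centre, 1.11 m below the top of the plate, so the centroid depth is h_c = 2.6 + 1.11 = 3.71 m.
A = π(1.11)² = 3.87076 m².
Resultant F = γ·h_c·A = 12.3606 × 3.71 × 3.87076 = 177.505 kN.

F ≈ 178 kN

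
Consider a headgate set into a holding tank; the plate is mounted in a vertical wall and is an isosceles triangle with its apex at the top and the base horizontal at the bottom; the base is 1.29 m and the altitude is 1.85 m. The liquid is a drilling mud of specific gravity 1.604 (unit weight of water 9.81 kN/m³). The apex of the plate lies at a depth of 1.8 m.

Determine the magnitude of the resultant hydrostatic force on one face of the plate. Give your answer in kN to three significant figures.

F ≈ 57.0 kN

γ = 1.604 × 9.81 = 15.73524 kN/m³.
With the apex up, the centroid sits 2h/3 = 2 × 1.85/3 = 1.23333 m below the apex, so the centroid depth is h_c = 1.8 + 1.23333 = 3.03333 m.
A = ½ × 1.29 × 1.85 = 1.19325 m².
Resultant F = γ·h_c·A = 15.73524 × 3.03333 × 1.19325 = 56.954 kN.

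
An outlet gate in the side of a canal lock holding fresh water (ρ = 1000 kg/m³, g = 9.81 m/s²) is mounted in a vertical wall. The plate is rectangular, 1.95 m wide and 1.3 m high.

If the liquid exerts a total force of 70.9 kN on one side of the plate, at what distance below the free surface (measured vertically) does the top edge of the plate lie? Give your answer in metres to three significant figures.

d_top ≈ 2.20 m

γ = ρg = 1000 × 9.81 = 9810 N/m³ = 9.81 kN/m³.
A = 1.95 × 1.3 = 2.535 m².
From F = γ·h_c·A, the centroid depth is h_c = 70.9/(9.81 × 2.535) = 2.85101 m.
The centroid lies 1.3/2 = 0.65 m below the top edge, so the top edge sits at h_top = 2.85101 − 0.65 = 2.20101 m below the surface.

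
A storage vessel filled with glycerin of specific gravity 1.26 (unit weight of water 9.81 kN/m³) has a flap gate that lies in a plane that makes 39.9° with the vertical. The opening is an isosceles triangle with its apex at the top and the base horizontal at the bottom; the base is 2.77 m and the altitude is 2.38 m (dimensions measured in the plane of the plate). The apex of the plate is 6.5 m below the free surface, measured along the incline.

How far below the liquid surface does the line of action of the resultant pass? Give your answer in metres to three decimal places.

γ = 1.26 × 9.81 = 12.3606 kN/m³.
The plate makes 39.9° with the vertical, i.e. θ = 90° − 39.9° = 50.1° to the horizontal. Measuring y along the incline from the free-surface line, vertical depth h = y·sinθ with sinθ = 0.767165.
With the apex up, the centroid sits 2h/3 = 2 × 2.38/3 = 1.58667 m below the apex, so y_c = 6.5 + 1.58667 = 8.08667 m and h_c = 8.08667 × 0.767165 = 6.20381 m.
A = ½ × 2.77 × 2.38 = 3.2963 m².
Resultant F = γ·h_c·A = 12.3606 × 6.20381 × 3.2963 = 252.77 kN.
I_c = b·h³/36 = 2.77 × 2.38³/36 = 1.03731 m⁴.
Centre of pressure: y_p = y_c + I_c/(y_c·A) = 8.08667 + 1.03731/(8.08667 × 3.2963) = 8.08667 + 0.0389146 = 8.12558 m along the plane.
Vertically, h_p = y_p·sinθ = 8.12558 × 0.767165 = 6.23366 m.

h_p = 6.234 m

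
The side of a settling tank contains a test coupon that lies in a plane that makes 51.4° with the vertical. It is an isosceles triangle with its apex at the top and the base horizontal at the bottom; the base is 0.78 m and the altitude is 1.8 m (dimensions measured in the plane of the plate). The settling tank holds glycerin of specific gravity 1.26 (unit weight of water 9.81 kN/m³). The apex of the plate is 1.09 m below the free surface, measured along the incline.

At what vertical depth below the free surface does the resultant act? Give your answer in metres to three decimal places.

γ = 1.26 × 9.81 = 12.3606 kN/m³.
The plate makes 51.4° with the vertical, i.e. θ = 90° − 51.4° = 38.6° to the horizontal. Measuring y along the incline from the free-surface line, vertical depth h = y·sinθ with sinθ = 0.623880.
With the apex up, the centroid sits 2h/3 = 2 × 1.8/3 = 1.2 m below the apex, so y_c = 1.09 + 1.2 = 2.29 m and h_c = 2.29 × 0.623880 = 1.42869 m.
A = ½ × 0.78 × 1.8 = 0.702 m².
Resultant F = γ·h_c·A = 12.3606 × 1.42869 × 0.702 = 12.3969 kN.
I_c = b·h³/36 = 0.78 × 1.8³/36 = 0.12636 m⁴.
Centre of pressure: y_p = y_c + I_c/(y_c·A) = 2.29 + 0.12636/(2.29 × 0.702) = 2.29 + 0.0786026 = 2.3686 m along the plane.
Vertically, h_p = y_p·sinθ = 2.3686 × 0.623880 = 1.47772 m.

h_p = 1.478 m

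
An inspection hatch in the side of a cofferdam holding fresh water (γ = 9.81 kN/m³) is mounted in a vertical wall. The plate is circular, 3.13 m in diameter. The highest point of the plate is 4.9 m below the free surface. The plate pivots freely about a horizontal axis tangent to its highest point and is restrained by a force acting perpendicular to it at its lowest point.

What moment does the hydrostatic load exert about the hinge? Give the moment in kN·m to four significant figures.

γ = 9.81 kN/m³.
The centroid is at the centre, 1.565 m below the top of the plate, so the centroid depth is h_c = 4.9 + 1.565 = 6.465 m.
A = π(1.565)² = 7.69447 m².
Resultant F = γ·h_c·A = 9.81 × 6.465 × 7.69447 = 487.996 kN.
I_c = πr⁴/4 = π × 1.565⁴/4 = 4.71137 m⁴.
Centre of pressure: y_p = y_c + I_c/(y_c·A) = 6.465 + 4.71137/(6.465 × 7.69447) = 6.465 + 0.0947109 = 6.55971 m along the plane.
The resultant acts 1.565 + 0.0947109 = 1.65971 m (along the plate) below the hinge at the top edge, so the moment about the hinge is M = F × 1.65971 = 487.996 × 1.65971 = 809.932 kN·m.

M ≈ 809.9 kN·m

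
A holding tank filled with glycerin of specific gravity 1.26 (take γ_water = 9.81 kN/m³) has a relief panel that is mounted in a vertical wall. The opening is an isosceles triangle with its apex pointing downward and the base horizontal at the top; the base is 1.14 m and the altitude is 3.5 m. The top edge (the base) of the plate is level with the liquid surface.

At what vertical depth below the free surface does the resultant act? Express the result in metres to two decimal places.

h_p = 1.75 m

γ = 1.26 × 9.81 = 12.3606 kN/m³.
With the apex down, the centroid sits h/3 = 3.5/3 = 1.16667 m below the base (the top edge), so the centroid depth is h_c = 1.16667 m.
A = ½ × 1.14 × 3.5 = 1.995 m².
Resultant F = γ·h_c·A = 12.3606 × 1.16667 × 1.995 = 28.7694 kN.
I_c = b·h³/36 = 1.14 × 3.5³/36 = 1.35771 m⁴.
Centre of pressure: y_p = y_c + I_c/(y_c·A) = 1.16667 + 1.35771/(1.16667 × 1.995) = 1.16667 + 0.583332 = 1.75 m along the plane.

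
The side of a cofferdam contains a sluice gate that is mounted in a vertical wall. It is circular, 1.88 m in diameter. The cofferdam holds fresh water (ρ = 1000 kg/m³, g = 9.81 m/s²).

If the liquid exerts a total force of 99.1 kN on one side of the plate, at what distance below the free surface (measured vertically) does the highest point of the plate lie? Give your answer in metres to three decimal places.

γ = ρg = 1000 × 9.81 = 9810 N/m³ = 9.81 kN/m³.
A = π(0.94)² = 2.77591 m².
From F = γ·h_c·A, the centroid depth is h_c = 99.1/(9.81 × 2.77591) = 3.63914 m.
The centroid is at the centre, 0.94 m below the top of the plate, so the highest point sits at h_top = 3.63914 − 0.94 = 2.69914 m below the surface.

d_top ≈ 2.699 m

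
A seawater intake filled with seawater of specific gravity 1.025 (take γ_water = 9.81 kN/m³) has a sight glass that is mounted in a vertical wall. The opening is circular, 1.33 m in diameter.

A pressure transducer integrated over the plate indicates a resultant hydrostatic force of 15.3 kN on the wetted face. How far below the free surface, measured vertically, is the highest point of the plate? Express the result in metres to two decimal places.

d_top ≈ 0.43 m

γ = 1.025 × 9.81 = 10.05525 kN/m³.
A = π(0.665)² = 1.38929 m².
From F = γ·h_c·A, the centroid depth is h_c = 15.3/(10.05525 × 1.38929) = 1.09523 m.
The centroid is at the centre, 0.665 m below the top of the plate, so the highest point sits at h_top = 1.09523 − 0.665 = 0.43023 m below the surface.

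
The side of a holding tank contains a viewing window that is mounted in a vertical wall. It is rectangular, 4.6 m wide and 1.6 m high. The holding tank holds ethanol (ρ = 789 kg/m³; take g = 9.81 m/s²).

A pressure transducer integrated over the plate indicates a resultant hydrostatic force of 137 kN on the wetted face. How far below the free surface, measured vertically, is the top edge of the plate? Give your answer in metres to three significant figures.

d_top ≈ 1.60 m

γ = ρg = 789 × 9.81 / 1000 = 7.74009 kN/m³.
A = 4.6 × 1.6 = 7.36 m².
From F = γ·h_c·A, the centroid depth is h_c = 137/(7.74009 × 7.36) = 2.4049 m.
The centroid lies 1.6/2 = 0.8 m below the top edge, so the top edge sits at h_top = 2.4049 − 0.8 = 1.6049 m below the surface.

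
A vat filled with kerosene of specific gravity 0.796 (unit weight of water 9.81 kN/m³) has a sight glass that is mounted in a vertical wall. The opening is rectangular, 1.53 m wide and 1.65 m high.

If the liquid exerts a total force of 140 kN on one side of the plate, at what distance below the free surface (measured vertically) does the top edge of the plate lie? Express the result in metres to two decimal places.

d_top ≈ 6.28 m

γ = 0.796 × 9.81 = 7.80876 kN/m³.
A = 1.53 × 1.65 = 2.5245 m².
From F = γ·h_c·A, the centroid depth is h_c = 140/(7.80876 × 2.5245) = 7.10184 m.
The centroid lies 1.65/2 = 0.825 m below the top edge, so the top edge sits at h_top = 7.10184 − 0.825 = 6.27684 m below the surface.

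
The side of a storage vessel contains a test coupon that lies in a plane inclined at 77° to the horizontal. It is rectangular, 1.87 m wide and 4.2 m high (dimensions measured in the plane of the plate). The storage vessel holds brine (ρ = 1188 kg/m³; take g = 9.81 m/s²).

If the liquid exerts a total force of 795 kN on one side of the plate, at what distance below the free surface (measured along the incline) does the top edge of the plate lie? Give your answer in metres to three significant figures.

y_top ≈ 6.81 m

γ = ρg = 1188 × 9.81 / 1000 = 11.65428 kN/m³.
A = 1.87 × 4.2 = 7.854 m².
From F = γ·h_c·A, the centroid depth is h_c = 795/(11.65428 × 7.854) = 8.68542 m.
Let θ = 77° be the plate's angle to the horizontal; measure y along the incline from where the plane meets the free surface. Vertical depth h = y·sinθ with sinθ = 0.974370.
Along the incline, y_c = h_c/sinθ = 8.68542/0.974370 = 8.91388 m.
The centroid lies 4.2/2 = 2.1 m below the top edge, so the top edge sits at y_top = 8.91388 − 2.1 = 6.81388 m along the incline.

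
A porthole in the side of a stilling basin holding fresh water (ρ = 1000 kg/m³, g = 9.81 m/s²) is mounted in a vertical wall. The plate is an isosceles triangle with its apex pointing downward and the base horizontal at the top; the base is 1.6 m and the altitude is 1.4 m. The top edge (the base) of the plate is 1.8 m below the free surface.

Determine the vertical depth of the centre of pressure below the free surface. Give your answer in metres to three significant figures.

γ = ρg = 1000 × 9.81 = 9810 N/m³ = 9.81 kN/m³.
With the apex down, the centroid sits h/3 = 1.4/3 = 0.466667 m below the base (the top edge), so the centroid depth is h_c = 1.8 + 0.466667 = 2.26667 m.
A = ½ × 1.6 × 1.4 = 1.12 m².
Resultant F = γ·h_c·A = 9.81 × 2.26667 × 1.12 = 24.9044 kN.
I_c = b·h³/36 = 1.6 × 1.4³/36 = 0.121956 m⁴.
Centre of pressure: y_p = y_c + I_c/(y_c·A) = 2.26667 + 0.121956/(2.26667 × 1.12) = 2.26667 + 0.0480393 = 2.31471 m along the plane.

h_p = 2.31 m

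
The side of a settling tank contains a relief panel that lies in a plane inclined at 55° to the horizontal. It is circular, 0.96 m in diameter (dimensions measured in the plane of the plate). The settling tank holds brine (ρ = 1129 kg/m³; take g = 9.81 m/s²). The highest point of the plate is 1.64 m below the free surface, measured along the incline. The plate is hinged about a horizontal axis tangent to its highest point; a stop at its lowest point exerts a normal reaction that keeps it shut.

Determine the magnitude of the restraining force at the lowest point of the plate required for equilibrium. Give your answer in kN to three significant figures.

P ≈ 7.35 kN

γ = ρg = 1129 × 9.81 / 1000 = 11.07549 kN/m³.
Let θ = 55° be the plate's angle to the horizontal; measure y along the incline from where the plane meets the free surface. Vertical depth h = y·sinθ with sinθ = 0.819152.
The centroid is at the centre, 0.48 m below the top of the plate, so y_c = 1.64 + 0.48 = 2.12 m and h_c = 2.12 × 0.819152 = 1.7366 m.
A = π(0.48)² = 0.723823 m².
Resultant F = γ·h_c·A = 11.07549 × 1.7366 × 0.723823 = 13.9218 kN.
I_c = πr⁴/4 = π × 0.48⁴/4 = 0.0416922 m⁴.
Centre of pressure: y_p = y_c + I_c/(y_c·A) = 2.12 + 0.0416922/(2.12 × 0.723823) = 2.12 + 0.0271698 = 2.14717 m along the plane.
The resultant acts 0.48 + 0.0271698 = 0.50717 m (along the plate) below the hinge at the top edge, so the moment about the hinge is M = F × 0.50717 = 13.9218 × 0.50717 = 7.06072 kN·m.
A normal force at the bottom, 0.96 m from the hinge, must supply this moment: P = 7.06072/0.96 = 7.35492 kN.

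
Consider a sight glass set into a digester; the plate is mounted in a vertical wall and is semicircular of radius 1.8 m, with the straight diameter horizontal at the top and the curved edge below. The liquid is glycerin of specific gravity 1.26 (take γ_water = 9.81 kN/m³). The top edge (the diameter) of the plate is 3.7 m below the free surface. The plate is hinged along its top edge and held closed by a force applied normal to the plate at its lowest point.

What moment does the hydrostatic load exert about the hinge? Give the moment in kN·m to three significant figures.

γ = 1.26 × 9.81 = 12.3606 kN/m³.
The centroid of a semicircle lies 4r/(3π) = 0.763944 m from the diameter, here below the top edge, so the centroid depth is h_c = 3.7 + 0.763944 = 4.46394 m.
A = πr²/2 = π × 1.8²/2 = 5.08938 m².
Resultant F = γ·h_c·A = 12.3606 × 4.46394 × 5.08938 = 280.817 kN.
I_c = (π/8 − 8/(9π))·r⁴ = 0.109757 × 1.8⁴ = 1.15219 m⁴.
Centre of pressure: y_p = y_c + I_c/(y_c·A) = 4.46394 + 1.15219/(4.46394 × 5.08938) = 4.46394 + 0.0507155 = 4.51466 m along the plane.
The resultant acts 0.763944 + 0.0507155 = 0.814659 m (along the plate) below the hinge at the top edge, so the moment about the hinge is M = F × 0.814659 = 280.817 × 0.814659 = 228.77 kN·m.

M ≈ 229 kN·m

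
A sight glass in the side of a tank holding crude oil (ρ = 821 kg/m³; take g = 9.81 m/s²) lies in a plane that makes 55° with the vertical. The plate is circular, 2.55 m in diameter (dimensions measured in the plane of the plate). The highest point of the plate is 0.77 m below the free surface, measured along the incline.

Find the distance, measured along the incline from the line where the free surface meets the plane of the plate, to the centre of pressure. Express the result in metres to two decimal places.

γ = ρg = 821 × 9.81 / 1000 = 8.05401 kN/m³.
The plate makes 55° with the vertical, i.e. θ = 90° − 55° = 35° to the horizontal. Measuring y along the incline from the free-surface line, vertical depth h = y·sinθ with sinθ = 0.573576.
The centroid is at the centre, 1.275 m below the top of the plate, so y_c = 0.77 + 1.275 = 2.045 m and h_c = 2.045 × 0.573576 = 1.17296 m.
A = π(1.275)² = 5.10705 m².
Resultant F = γ·h_c·A = 8.05401 × 1.17296 × 5.10705 = 48.2465 kN.
I_c = πr⁴/4 = π × 1.275⁴/4 = 2.07554 m⁴.
Centre of pressure: y_p = y_c + I_c/(y_c·A) = 2.045 + 2.07554/(2.045 × 5.10705) = 2.045 + 0.198732 = 2.24373 m along the plane.

y_p = 2.24 m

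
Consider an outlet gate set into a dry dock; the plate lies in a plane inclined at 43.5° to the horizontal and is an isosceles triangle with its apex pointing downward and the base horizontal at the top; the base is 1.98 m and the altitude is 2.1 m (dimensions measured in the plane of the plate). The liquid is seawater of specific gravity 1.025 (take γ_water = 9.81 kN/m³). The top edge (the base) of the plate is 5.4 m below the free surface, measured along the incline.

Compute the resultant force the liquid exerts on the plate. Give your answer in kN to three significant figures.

F ≈ 87.8 kN

γ = 1.025 × 9.81 = 10.05525 kN/m³.
Let θ = 43.5° be the plate's angle to the horizontal; measure y along the incline from where the plane meets the free surface. Vertical depth h = y·sinθ with sinθ = 0.688355.
With the apex down, the centroid sits h/3 = 2.1/3 = 0.7 m below the base (the top edge), so y_c = 5.4 + 0.7 = 6.1 m and h_c = 6.1 × 0.688355 = 4.19897 m.
A = ½ × 1.98 × 2.1 = 2.079 m².
Resultant F = γ·h_c·A = 10.05525 × 4.19897 × 2.079 = 87.7789 kN.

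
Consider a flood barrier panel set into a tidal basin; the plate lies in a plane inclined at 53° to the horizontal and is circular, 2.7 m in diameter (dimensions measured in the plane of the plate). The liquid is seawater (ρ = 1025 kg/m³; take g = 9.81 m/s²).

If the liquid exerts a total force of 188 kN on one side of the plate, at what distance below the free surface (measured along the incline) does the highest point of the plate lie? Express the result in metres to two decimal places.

y_top ≈ 2.74 m

γ = ρg = 1025 × 9.81 / 1000 = 10.05525 kN/m³.
A = π(1.35)² = 5.72555 m².
From F = γ·h_c·A, the centroid depth is h_c = 188/(10.05525 × 5.72555) = 3.26549 m.
Let θ = 53° be the plate's angle to the horizontal; measure y along the incline from where the plane meets the free surface. Vertical depth h = y·sinθ with sinθ = 0.798636.
Along the incline, y_c = h_c/sinθ = 3.26549/0.798636 = 4.08883 m.
The centroid is at the centre, 1.35 m below the top of the plate, so the highest point sits at y_top = 4.08883 − 1.35 = 2.73883 m along the incline.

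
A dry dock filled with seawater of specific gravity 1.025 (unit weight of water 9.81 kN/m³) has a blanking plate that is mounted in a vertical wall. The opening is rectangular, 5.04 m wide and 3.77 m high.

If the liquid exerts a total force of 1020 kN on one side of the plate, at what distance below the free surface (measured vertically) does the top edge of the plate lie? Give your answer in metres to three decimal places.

γ = 1.025 × 9.81 = 10.05525 kN/m³.
A = 5.04 × 3.77 = 19.0008 m².
From F = γ·h_c·A, the centroid depth is h_c = 1020/(10.05525 × 19.0008) = 5.3387 m.
The centroid lies 3.77/2 = 1.885 m below the top edge, so the top edge sits at h_top = 5.3387 − 1.885 = 3.4537 m below the surface.

d_top ≈ 3.454 m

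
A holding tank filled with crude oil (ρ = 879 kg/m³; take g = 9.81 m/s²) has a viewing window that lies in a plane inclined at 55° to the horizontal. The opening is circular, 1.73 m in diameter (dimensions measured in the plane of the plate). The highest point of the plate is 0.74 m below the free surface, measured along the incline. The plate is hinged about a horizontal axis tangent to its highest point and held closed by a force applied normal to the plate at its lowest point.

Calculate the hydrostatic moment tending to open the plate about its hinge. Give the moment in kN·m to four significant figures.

γ = ρg = 879 × 9.81 / 1000 = 8.62299 kN/m³.
Let θ = 55° be the plate's angle to the horizontal; measure y along the incline from where the plane meets the free surface. Vertical depth h = y·sinθ with sinθ = 0.819152.
The centroid is at the centre, 0.865 m below the top of the plate, so y_c = 0.74 + 0.865 = 1.605 m and h_c = 1.605 × 0.819152 = 1.31474 m.
A = π(0.865)² = 2.35062 m².
Resultant F = γ·h_c·A = 8.62299 × 1.31474 × 2.35062 = 26.649 kN.
I_c = πr⁴/4 = π × 0.865⁴/4 = 0.439698 m⁴.
Centre of pressure: y_p = y_c + I_c/(y_c·A) = 1.605 + 0.439698/(1.605 × 2.35062) = 1.605 + 0.116546 = 1.72155 m along the plane.
The resultant acts 0.865 + 0.116546 = 0.981546 m (along the plate) below the hinge at the top edge, so the moment about the hinge is M = F × 0.981546 = 26.649 × 0.981546 = 26.1572 kN·m.

M ≈ 26.16 kN·m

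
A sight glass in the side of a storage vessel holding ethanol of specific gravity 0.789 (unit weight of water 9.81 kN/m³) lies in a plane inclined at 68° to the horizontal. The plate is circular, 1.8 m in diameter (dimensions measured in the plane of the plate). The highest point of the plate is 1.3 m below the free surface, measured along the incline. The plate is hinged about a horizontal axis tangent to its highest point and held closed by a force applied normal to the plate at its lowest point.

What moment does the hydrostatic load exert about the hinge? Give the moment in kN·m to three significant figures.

γ = 0.789 × 9.81 = 7.74009 kN/m³.
Let θ = 68° be the plate's angle to the horizontal; measure y along the incline from where the plane meets the free surface. Vertical depth h = y·sinθ with sinθ = 0.927184.
The centroid is at the centre, 0.9 m below the top of the plate, so y_c = 1.3 + 0.9 = 2.2 m and h_c = 2.2 × 0.927184 = 2.0398 m.
A = π(0.9)² = 2.54469 m².
Resultant F = γ·h_c·A = 7.74009 × 2.0398 × 2.54469 = 40.1762 kN.
I_c = πr⁴/4 = π × 0.9⁴/4 = 0.5153 m⁴.
Centre of pressure: y_p = y_c + I_c/(y_c·A) = 2.2 + 0.5153/(2.2 × 2.54469) = 2.2 + 0.0920455 = 2.29205 m along the plane.
The resultant acts 0.9 + 0.0920455 = 0.992046 m (along the plate) below the hinge at the top edge, so the moment about the hinge is M = F × 0.992046 = 40.1762 × 0.992046 = 39.8566 kN·m.

M ≈ 39.9 kN·m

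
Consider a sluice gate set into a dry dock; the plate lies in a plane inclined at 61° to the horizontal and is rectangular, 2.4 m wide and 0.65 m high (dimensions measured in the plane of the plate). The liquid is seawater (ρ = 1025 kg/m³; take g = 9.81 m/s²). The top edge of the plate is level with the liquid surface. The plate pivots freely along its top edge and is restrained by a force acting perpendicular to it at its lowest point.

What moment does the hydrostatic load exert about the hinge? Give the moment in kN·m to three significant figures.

γ = ρg = 1025 × 9.81 / 1000 = 10.05525 kN/m³.
Let θ = 61° be the plate's angle to the horizontal; measure y along the incline from where the plane meets the free surface. Vertical depth h = y·sinθ with sinθ = 0.874620.
The centroid lies 0.65/2 = 0.325 m below the top edge, so y_c = 0.325 m and h_c = 0.325 × 0.874620 = 0.284251 m.
A = 2.4 × 0.65 = 1.56 m².
Resultant F = γ·h_c·A = 10.05525 × 0.284251 × 1.56 = 4.45882 kN.
I_c = b·h³/12 = 2.4 × 0.65³/12 = 0.054925 m⁴.
Centre of pressure: y_p = y_c + I_c/(y_c·A) = 0.325 + 0.054925/(0.325 × 1.56) = 0.325 + 0.108333 = 0.433333 m along the plane.
The resultant acts 0.325 + 0.108333 = 0.433333 m (along the plate) below the hinge at the top edge, so the moment about the hinge is M = F × 0.433333 = 4.45882 × 0.433333 = 1.93215 kN·m.

M ≈ 1.93 kN·m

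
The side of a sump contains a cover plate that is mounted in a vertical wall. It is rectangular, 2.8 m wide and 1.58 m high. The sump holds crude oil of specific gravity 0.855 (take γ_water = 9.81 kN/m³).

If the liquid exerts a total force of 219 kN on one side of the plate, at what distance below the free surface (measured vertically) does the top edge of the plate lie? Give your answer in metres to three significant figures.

d_top ≈ 5.11 m

γ = 0.855 × 9.81 = 8.38755 kN/m³.
A = 2.8 × 1.58 = 4.424 m².
From F = γ·h_c·A, the centroid depth is h_c = 219/(8.38755 × 4.424) = 5.90193 m.
The centroid lies 1.58/2 = 0.79 m below the top edge, so the top edge sits at h_top = 5.90193 − 0.79 = 5.11193 m below the surface.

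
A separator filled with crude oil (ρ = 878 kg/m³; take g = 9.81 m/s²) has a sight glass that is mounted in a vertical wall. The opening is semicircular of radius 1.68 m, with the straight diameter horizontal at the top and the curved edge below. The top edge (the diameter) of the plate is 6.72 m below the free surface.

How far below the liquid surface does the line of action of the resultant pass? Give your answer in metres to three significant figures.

h_p = 7.46 m

γ = ρg = 878 × 9.81 / 1000 = 8.61318 kN/m³.
The centroid of a semicircle lies 4r/(3π) = 0.713014 m from the diameter, here below the top edge, so the centroid depth is h_c = 6.72 + 0.713014 = 7.43301 m.
A = πr²/2 = π × 1.68²/2 = 4.43342 m².
Resultant F = γ·h_c·A = 8.61318 × 7.43301 × 4.43342 = 283.836 kN.
I_c = (π/8 − 8/(9π))·r⁴ = 0.109757 × 1.68⁴ = 0.874318 m⁴.
Centre of pressure: y_p = y_c + I_c/(y_c·A) = 7.43301 + 0.874318/(7.43301 × 4.43342) = 7.43301 + 0.0265317 = 7.45954 m along the plane.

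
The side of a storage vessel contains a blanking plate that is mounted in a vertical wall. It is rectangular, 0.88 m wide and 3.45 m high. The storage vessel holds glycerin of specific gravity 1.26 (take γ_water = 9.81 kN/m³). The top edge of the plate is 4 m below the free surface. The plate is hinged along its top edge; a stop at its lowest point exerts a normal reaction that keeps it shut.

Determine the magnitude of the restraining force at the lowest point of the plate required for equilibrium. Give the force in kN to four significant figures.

γ = 1.26 × 9.81 = 12.3606 kN/m³.
The centroid lies 3.45/2 = 1.725 m below the top edge, so the centroid depth is h_c = 4 + 1.725 = 5.725 m.
A = 0.88 × 3.45 = 3.036 m².
Resultant F = γ·h_c·A = 12.3606 × 5.725 × 3.036 = 214.841 kN.
I_c = b·h³/12 = 0.88 × 3.45³/12 = 3.01133 m⁴.
Centre of pressure: y_p = y_c + I_c/(y_c·A) = 5.725 + 3.01133/(5.725 × 3.036) = 5.725 + 0.173253 = 5.89825 m along the plane.
The resultant acts 1.725 + 0.173253 = 1.89825 m (along the plate) below the hinge at the top edge, so the moment about the hinge is M = F × 1.89825 = 214.841 × 1.89825 = 407.822 kN·m.
A normal force at the bottom, 3.45 m from the hinge, must supply this moment: P = 407.822/3.45 = 118.209 kN.

P ≈ 118.2 kN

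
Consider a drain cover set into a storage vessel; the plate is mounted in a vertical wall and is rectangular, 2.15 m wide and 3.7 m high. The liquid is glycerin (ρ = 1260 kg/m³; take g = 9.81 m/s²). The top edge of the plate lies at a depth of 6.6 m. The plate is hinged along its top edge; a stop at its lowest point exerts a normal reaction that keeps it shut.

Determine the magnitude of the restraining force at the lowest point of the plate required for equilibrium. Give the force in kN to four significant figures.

P ≈ 445.8 kN

γ = ρg = 1260 × 9.81 / 1000 = 12.3606 kN/m³.
The centroid lies 3.7/2 = 1.85 m below the top edge, so the centroid depth is h_c = 6.6 + 1.85 = 8.45 m.
A = 2.15 × 3.7 = 7.955 m².
Resultant F = γ·h_c·A = 12.3606 × 8.45 × 7.955 = 830.876 kN.
I_c = b·h³/12 = 2.15 × 3.7³/12 = 9.07533 m⁴.
Centre of pressure: y_p = y_c + I_c/(y_c·A) = 8.45 + 9.07533/(8.45 × 7.955) = 8.45 + 0.13501 = 8.58501 m along the plane.
The resultant acts 1.85 + 0.13501 = 1.98501 m (along the plate) below the hinge at the top edge, so the moment about the hinge is M = F × 1.98501 = 830.876 × 1.98501 = 1649.3 kN·m.
A normal force at the bottom, 3.7 m from the hinge, must supply this moment: P = 1649.3/3.7 = 445.757 kN.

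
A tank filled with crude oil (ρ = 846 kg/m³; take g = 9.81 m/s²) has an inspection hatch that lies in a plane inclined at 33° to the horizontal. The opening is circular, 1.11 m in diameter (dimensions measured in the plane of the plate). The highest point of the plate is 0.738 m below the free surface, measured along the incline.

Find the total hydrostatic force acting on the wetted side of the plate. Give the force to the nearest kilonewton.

F ≈ 6 kN

γ = ρg = 846 × 9.81 / 1000 = 8.29926 kN/m³.
Let θ = 33° be the plate's angle to the horizontal; measure y along the incline from where the plane meets the free surface. Vertical depth h = y·sinθ with sinθ = 0.544639.
The centroid is at the centre, 0.555 m below the top of the plate, so y_c = 0.738 + 0.555 = 1.293 m and h_c = 1.293 × 0.544639 = 0.704218 m.
A = π(0.555)² = 0.967689 m².
Resultant F = γ·h_c·A = 8.29926 × 0.704218 × 0.967689 = 5.65565 kN.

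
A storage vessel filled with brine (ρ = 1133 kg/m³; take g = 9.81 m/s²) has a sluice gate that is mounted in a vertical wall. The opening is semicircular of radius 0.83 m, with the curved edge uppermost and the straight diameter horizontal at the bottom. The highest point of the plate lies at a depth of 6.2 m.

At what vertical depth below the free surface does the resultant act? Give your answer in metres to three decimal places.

h_p = 6.685 m

γ = ρg = 1133 × 9.81 / 1000 = 11.11473 kN/m³.
The centroid lies 4r/(3π) = 0.352263 m above the diameter, so r − 4r/(3π) = 0.83 − 0.352263 = 0.477737 m below the topmost point, so the centroid depth is h_c = 6.2 + 0.477737 = 6.67774 m.
A = πr²/2 = π × 0.83²/2 = 1.08212 m².
Resultant F = γ·h_c·A = 11.11473 × 6.67774 × 1.08212 = 80.3163 kN.
I_c = (π/8 − 8/(9π))·r⁴ = 0.109757 × 0.83⁴ = 0.0520888 m⁴.
Centre of pressure: y_p = y_c + I_c/(y_c·A) = 6.67774 + 0.0520888/(6.67774 × 1.08212) = 6.67774 + 0.00720841 = 6.68495 m along the plane.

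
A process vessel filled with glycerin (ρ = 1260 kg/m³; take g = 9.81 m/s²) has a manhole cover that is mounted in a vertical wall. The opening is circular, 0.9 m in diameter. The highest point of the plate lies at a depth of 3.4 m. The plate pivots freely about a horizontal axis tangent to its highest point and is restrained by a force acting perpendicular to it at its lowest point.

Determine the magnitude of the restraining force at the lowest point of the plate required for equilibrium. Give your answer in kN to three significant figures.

γ = ρg = 1260 × 9.81 / 1000 = 12.3606 kN/m³.
The centroid is at the centre, 0.45 m below the top of the plate, so the centroid depth is h_c = 3.4 + 0.45 = 3.85 m.
A = π(0.45)² = 0.636173 m².
Resultant F = γ·h_c·A = 12.3606 × 3.85 × 0.636173 = 30.2744 kN.
I_c = πr⁴/4 = π × 0.45⁴/4 = 0.0322062 m⁴.
Centre of pressure: y_p = y_c + I_c/(y_c·A) = 3.85 + 0.0322062/(3.85 × 0.636173) = 3.85 + 0.0131493 = 3.86315 m along the plane.
The resultant acts 0.45 + 0.0131493 = 0.463149 m (along the plate) below the hinge at the top edge, so the moment about the hinge is M = F × 0.463149 = 30.2744 × 0.463149 = 14.0216 kN·m.
A normal force at the bottom, 0.9 m from the hinge, must supply this moment: P = 14.0216/0.9 = 15.5796 kN.

P ≈ 15.6 kN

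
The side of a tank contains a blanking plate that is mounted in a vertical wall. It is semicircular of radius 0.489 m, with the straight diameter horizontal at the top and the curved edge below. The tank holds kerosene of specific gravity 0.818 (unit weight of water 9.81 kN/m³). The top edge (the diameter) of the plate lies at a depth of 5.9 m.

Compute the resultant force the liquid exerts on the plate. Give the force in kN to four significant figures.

F ≈ 18.41 kN

γ = 0.818 × 9.81 = 8.02458 kN/m³.
The centroid of a semicircle lies 4r/(3π) = 0.207538 m from the diameter, here below the top edge, so the centroid depth is h_c = 5.9 + 0.207538 = 6.10754 m.
A = πr²/2 = π × 0.489²/2 = 0.37561 m².
Resultant F = γ·h_c·A = 8.02458 × 6.10754 × 0.37561 = 18.4088 kN.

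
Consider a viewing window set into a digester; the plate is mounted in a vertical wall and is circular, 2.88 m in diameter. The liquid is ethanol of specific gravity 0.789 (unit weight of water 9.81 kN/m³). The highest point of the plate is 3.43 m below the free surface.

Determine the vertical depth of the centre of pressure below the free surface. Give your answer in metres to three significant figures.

γ = 0.789 × 9.81 = 7.74009 kN/m³.
The centroid is at the centre, 1.44 m below the top of the plate, so the centroid depth is h_c = 3.43 + 1.44 = 4.87 m.
A = π(1.44)² = 6.51441 m².
Resultant F = γ·h_c·A = 7.74009 × 4.87 × 6.51441 = 245.556 kN.
I_c = πr⁴/4 = π × 1.44⁴/4 = 3.37707 m⁴.
Centre of pressure: y_p = y_c + I_c/(y_c·A) = 4.87 + 3.37707/(4.87 × 6.51441) = 4.87 + 0.106448 = 4.97645 m along the plane.

h_p = 4.98 m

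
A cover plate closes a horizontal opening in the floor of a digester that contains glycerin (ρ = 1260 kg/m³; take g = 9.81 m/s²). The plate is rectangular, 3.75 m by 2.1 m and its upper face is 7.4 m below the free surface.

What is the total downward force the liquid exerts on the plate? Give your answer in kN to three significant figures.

γ = ρg = 1260 × 9.81 / 1000 = 12.3606 kN/m³.
The plate is horizontal, so pressure is uniform at p = γ·h = 12.3606 × 7.4 = 91.4684 kN/m².
A = 3.75 × 2.1 = 7.875 m².
F = p·A = 91.4684 × 7.875 = 720.314 kN.

F ≈ 720 kN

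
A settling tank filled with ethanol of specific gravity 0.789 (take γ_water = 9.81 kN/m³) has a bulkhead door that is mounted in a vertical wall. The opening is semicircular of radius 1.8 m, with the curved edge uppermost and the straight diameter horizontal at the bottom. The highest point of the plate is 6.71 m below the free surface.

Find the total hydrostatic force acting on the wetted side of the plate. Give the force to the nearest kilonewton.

γ = 0.789 × 9.81 = 7.74009 kN/m³.
The centroid lies 4r/(3π) = 0.763944 m above the diameter, so r − 4r/(3π) = 1.8 − 0.763944 = 1.03606 m below the topmost point, so the centroid depth is h_c = 6.71 + 1.03606 = 7.74606 m.
A = πr²/2 = π × 1.8²/2 = 5.08938 m².
Resultant F = γ·h_c·A = 7.74009 × 7.74606 × 5.08938 = 305.135 kN.

F ≈ 305 kN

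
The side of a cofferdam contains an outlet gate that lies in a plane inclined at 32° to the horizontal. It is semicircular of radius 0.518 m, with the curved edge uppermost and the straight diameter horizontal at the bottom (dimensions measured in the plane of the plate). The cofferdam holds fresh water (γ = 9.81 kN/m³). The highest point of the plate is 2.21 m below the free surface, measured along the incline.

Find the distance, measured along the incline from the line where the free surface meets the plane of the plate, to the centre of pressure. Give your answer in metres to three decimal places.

γ = 9.81 kN/m³.
Let θ = 32° be the plate's angle to the horizontal; measure y along the incline from where the plane meets the free surface. Vertical depth h = y·sinθ with sinθ = 0.529919.
The centroid lies 4r/(3π) = 0.219846 m above the diameter, so r − 4r/(3π) = 0.518 − 0.219846 = 0.298154 m below the topmost point, so y_c = 2.21 + 0.298154 = 2.50815 m and h_c = 2.50815 × 0.529919 = 1.32912 m.
A = πr²/2 = π × 0.518²/2 = 0.421482 m².
Resultant F = γ·h_c·A = 9.81 × 1.32912 × 0.421482 = 5.49556 kN.
I_c = (π/8 − 8/(9π))·r⁴ = 0.109757 × 0.518⁴ = 0.00790226 m⁴.
Centre of pressure: y_p = y_c + I_c/(y_c·A) = 2.50815 + 0.00790226/(2.50815 × 0.421482) = 2.50815 + 0.00747513 = 2.51563 m along the plane.

y_p = 2.516 m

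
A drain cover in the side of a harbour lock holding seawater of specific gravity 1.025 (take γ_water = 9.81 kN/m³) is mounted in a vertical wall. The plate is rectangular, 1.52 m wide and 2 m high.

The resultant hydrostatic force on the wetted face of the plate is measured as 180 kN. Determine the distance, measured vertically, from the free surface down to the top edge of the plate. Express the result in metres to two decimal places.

γ = 1.025 × 9.81 = 10.05525 kN/m³.
A = 1.52 × 2 = 3.04 m².
From F = γ·h_c·A, the centroid depth is h_c = 180/(10.05525 × 3.04) = 5.88852 m.
The centroid lies 2/2 = 1 m below the top edge, so the top edge sits at h_top = 5.88852 − 1 = 4.88852 m below the surface.

d_top ≈ 4.89 m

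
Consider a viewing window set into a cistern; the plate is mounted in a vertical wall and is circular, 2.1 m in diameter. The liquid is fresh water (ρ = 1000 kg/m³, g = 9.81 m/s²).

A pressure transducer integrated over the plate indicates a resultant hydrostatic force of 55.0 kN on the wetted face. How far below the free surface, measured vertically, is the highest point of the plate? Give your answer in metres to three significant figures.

γ = ρg = 1000 × 9.81 = 9810 N/m³ = 9.81 kN/m³.
A = π(1.05)² = 3.46361 m².
From F = γ·h_c·A, the centroid depth is h_c = 55.0/(9.81 × 3.46361) = 1.61869 m.
The centroid is at the centre, 1.05 m below the top of the plate, so the highest point sits at h_top = 1.61869 − 1.05 = 0.56869 m below the surface.

d_top ≈ 0.569 m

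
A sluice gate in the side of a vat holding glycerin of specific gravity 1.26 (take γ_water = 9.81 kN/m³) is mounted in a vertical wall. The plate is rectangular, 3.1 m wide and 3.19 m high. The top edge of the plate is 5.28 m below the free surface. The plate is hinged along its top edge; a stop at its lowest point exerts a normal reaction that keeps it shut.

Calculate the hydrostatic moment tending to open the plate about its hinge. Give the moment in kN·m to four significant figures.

M ≈ 1444 kN·m

γ = 1.26 × 9.81 = 12.3606 kN/m³.
The centroid lies 3.19/2 = 1.595 m below the top edge, so the centroid depth is h_c = 5.28 + 1.595 = 6.875 m.
A = 3.1 × 3.19 = 9.889 m².
Resultant F = γ·h_c·A = 12.3606 × 6.875 × 9.889 = 840.359 kN.
I_c = b·h³/12 = 3.1 × 3.19³/12 = 8.38595 m⁴.
Centre of pressure: y_p = y_c + I_c/(y_c·A) = 6.875 + 8.38595/(6.875 × 9.889) = 6.875 + 0.123347 = 6.99835 m along the plane.
The resultant acts 1.595 + 0.123347 = 1.71835 m (along the plate) below the hinge at the top edge, so the moment about the hinge is M = F × 1.71835 = 840.359 × 1.71835 = 1444.03 kN·m.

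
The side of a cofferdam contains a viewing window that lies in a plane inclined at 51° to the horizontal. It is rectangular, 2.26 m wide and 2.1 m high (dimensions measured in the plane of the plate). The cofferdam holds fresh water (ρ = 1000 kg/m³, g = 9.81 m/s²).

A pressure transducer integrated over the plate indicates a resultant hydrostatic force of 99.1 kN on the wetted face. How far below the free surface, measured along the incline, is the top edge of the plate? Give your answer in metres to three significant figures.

y_top ≈ 1.69 m

γ = ρg = 1000 × 9.81 = 9810 N/m³ = 9.81 kN/m³.
A = 2.26 × 2.1 = 4.746 m².
From F = γ·h_c·A, the centroid depth is h_c = 99.1/(9.81 × 4.746) = 2.12852 m.
Let θ = 51° be the plate's angle to the horizontal; measure y along the incline from where the plane meets the free surface. Vertical depth h = y·sinθ with sinθ = 0.777146.
Along the incline, y_c = h_c/sinθ = 2.12852/0.777146 = 2.73889 m.
The centroid lies 2.1/2 = 1.05 m below the top edge, so the top edge sits at y_top = 2.73889 − 1.05 = 1.68889 m along the incline.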